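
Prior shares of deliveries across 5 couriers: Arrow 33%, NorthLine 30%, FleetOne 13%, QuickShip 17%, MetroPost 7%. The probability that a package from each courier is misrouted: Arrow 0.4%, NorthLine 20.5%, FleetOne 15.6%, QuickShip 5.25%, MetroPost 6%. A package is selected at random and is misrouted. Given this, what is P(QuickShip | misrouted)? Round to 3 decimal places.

Compute prior × likelihood for every hypothesis:
  Arrow: 0.33 × 0.004 = 0.00132
  NorthLine: 0.3 × 0.205 = 0.0615
  FleetOne: 0.13 × 0.156 = 0.02028
  QuickShip: 0.17 × 0.0525 = 0.008925
  MetroPost: 0.07 × 0.06 = 0.0042
Normalizing constant = 0.096225.
P(QuickShip | evidence) = 0.008925 / 0.096225 ≈ 0.093.

0.093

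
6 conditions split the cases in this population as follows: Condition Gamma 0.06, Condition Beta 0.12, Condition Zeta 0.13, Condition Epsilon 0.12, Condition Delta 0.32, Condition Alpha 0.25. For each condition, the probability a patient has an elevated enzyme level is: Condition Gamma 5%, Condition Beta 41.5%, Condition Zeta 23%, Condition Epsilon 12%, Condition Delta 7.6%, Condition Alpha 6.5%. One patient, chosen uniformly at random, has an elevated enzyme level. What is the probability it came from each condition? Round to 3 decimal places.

By Bayes' rule, posterior ∝ prior × likelihood:
  Condition Gamma: 0.06 × 0.05 = 0.003
  Condition Beta: 0.12 × 0.415 = 0.0498
  Condition Zeta: 0.13 × 0.23 = 0.0299
  Condition Epsilon: 0.12 × 0.12 = 0.0144
  Condition Delta: 0.32 × 0.076 = 0.02432
  Condition Alpha: 0.25 × 0.065 = 0.01625
Total = 0.13767.
P(Condition Gamma | elevated) = 0.003/0.13767 ≈ 0.022
P(Condition Beta | elevated) = 0.0498/0.13767 ≈ 0.362
P(Condition Zeta | elevated) = 0.0299/0.13767 ≈ 0.217
P(Condition Epsilon | elevated) = 0.0144/0.13767 ≈ 0.105
P(Condition Delta | elevated) = 0.02432/0.13767 ≈ 0.177
P(Condition Alpha | elevated) = 0.01625/0.13767 ≈ 0.118

Condition Gamma 0.022, Condition Beta 0.362, Condition Zeta 0.217, Condition Epsilon 0.105, Condition Delta 0.177, Condition Alpha 0.118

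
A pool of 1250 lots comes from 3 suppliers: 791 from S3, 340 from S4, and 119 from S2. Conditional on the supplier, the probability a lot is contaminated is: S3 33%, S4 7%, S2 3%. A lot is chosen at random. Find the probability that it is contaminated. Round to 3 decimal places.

0.231

By Bayes' rule, posterior ∝ prior × likelihood:
  S3: 0.6328 × 0.33 = 0.208824
  S4: 0.272 × 0.07 = 0.01904
  S2: 0.0952 × 0.03 = 0.002856
P(contaminated) = 0.208824 + 0.01904 + 0.002856 = 0.23072 → 0.231.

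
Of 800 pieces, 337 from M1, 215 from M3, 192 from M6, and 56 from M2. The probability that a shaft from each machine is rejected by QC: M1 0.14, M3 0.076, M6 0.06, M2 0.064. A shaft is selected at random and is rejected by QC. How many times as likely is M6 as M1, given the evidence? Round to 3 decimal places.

0.244

Prior × likelihood for each hypothesis:
  M1: 0.42125 × 0.14 = 0.058975
  M3: 0.26875 × 0.076 = 0.020425
  M6: 0.24 × 0.06 = 0.0144
  M2: 0.07 × 0.064 = 0.00448
Sum = 0.09828.
The ratio is 0.0144 / 0.058975 (the normalizer cancels) = 0.244.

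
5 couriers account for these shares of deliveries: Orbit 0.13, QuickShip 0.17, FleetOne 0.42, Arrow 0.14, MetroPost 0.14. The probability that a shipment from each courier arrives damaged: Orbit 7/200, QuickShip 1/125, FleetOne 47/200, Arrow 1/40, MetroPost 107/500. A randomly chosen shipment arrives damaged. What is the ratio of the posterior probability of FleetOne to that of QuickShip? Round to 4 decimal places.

By Bayes' rule, posterior ∝ prior × likelihood:
  Orbit: 0.13 × 0.035 = 0.00455
  QuickShip: 0.17 × 0.008 = 0.00136
  FleetOne: 0.42 × 0.235 = 0.0987
  Arrow: 0.14 × 0.025 = 0.0035
  MetroPost: 0.14 × 0.214 = 0.02996
Sum = 0.13807.
The ratio is 0.0987 / 0.00136 (the normalizer cancels) = 72.5735.

72.5735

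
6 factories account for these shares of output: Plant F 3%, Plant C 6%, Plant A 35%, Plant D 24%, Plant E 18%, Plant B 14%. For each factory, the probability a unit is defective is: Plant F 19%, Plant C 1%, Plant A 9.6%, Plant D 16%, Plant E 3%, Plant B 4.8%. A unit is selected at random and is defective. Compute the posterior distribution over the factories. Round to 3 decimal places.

Plant F 0.063, Plant C 0.007, Plant A 0.372, Plant D 0.425, Plant E 0.060, Plant B 0.074

Compute prior × likelihood for every hypothesis:
  Plant F: 0.03 × 0.19 = 0.0057
  Plant C: 0.06 × 0.01 = 0.0006
  Plant A: 0.35 × 0.096 = 0.0336
  Plant D: 0.24 × 0.16 = 0.0384
  Plant E: 0.18 × 0.03 = 0.0054
  Plant B: 0.14 × 0.048 = 0.00672
Sum = 0.09042.
P(Plant F | defective) = 0.0057/0.09042 ≈ 0.063
P(Plant C | defective) = 0.0006/0.09042 ≈ 0.007
P(Plant A | defective) = 0.0336/0.09042 ≈ 0.372
P(Plant D | defective) = 0.0384/0.09042 ≈ 0.425
P(Plant E | defective) = 0.0054/0.09042 ≈ 0.060
P(Plant B | defective) = 0.00672/0.09042 ≈ 0.074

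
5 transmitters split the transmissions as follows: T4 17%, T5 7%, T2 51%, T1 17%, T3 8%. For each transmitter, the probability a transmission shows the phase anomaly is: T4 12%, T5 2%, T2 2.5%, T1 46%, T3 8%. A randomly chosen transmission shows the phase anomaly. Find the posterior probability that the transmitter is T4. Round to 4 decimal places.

Unnormalized posteriors (prior × likelihood):
  T4: 0.17 × 0.12 = 0.0204
  T5: 0.07 × 0.02 = 0.0014
  T2: 0.51 × 0.025 = 0.01275
  T1: 0.17 × 0.46 = 0.0782
  T3: 0.08 × 0.08 = 0.0064
Total = 0.11915.
P(T4 | evidence) = 0.0204 / 0.11915 ≈ 0.1712.

0.1712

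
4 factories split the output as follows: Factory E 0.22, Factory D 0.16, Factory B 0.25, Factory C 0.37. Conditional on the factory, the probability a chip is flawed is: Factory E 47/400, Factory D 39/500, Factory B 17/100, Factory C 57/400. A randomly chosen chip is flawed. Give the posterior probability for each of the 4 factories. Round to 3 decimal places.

Factory E 0.194, Factory D 0.093, Factory B 0.318, Factory C 0.395

Compute prior × likelihood for every hypothesis:
  Factory E: 0.22 × 0.1175 = 0.02585
  Factory D: 0.16 × 0.078 = 0.01248
  Factory B: 0.25 × 0.17 = 0.0425
  Factory C: 0.37 × 0.1425 = 0.052725
Normalizing constant = 0.133555.
P(Factory E | flawed) = 0.02585/0.133555 ≈ 0.194
P(Factory D | flawed) = 0.01248/0.133555 ≈ 0.093
P(Factory B | flawed) = 0.0425/0.133555 ≈ 0.318
P(Factory C | flawed) = 0.052725/0.133555 ≈ 0.395
(Check: 0.194+0.093+0.318+0.395 = 1.000.)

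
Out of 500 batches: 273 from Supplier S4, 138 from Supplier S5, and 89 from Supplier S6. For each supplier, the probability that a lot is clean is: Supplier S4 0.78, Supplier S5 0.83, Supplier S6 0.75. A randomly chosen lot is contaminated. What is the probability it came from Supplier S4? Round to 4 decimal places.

Taking complements, P(contaminated | each) = Supplier S4 0.22, Supplier S5 0.17, Supplier S6 0.25.
By Bayes' rule, posterior ∝ prior × likelihood:
  Supplier S4: 0.546 × 0.22 = 0.12012
  Supplier S5: 0.276 × 0.17 = 0.04692
  Supplier S6: 0.178 × 0.25 = 0.0445
Normalizing constant = 0.21154.
P(Supplier S4 | evidence) = 0.12012 / 0.21154 ≈ 0.5678.

0.5678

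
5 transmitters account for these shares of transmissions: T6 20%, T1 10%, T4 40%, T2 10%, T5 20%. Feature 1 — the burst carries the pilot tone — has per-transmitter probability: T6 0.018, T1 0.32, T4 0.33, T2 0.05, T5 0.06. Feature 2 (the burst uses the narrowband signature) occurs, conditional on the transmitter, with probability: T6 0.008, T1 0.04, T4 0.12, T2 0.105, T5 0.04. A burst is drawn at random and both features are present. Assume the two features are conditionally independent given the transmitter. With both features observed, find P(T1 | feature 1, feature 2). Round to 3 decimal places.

0.071

Compute prior × likelihood for every hypothesis:
  T6: 0.2 × 0.018 × 0.008 = 0.0000288
  T1: 0.1 × 0.32 × 0.04 = 0.00128
  T4: 0.4 × 0.33 × 0.12 = 0.01584
  T2: 0.1 × 0.05 × 0.105 = 0.000525
  T5: 0.2 × 0.06 × 0.04 = 0.00048
Normalizing constant = 0.0181538.
P(T1 | evidence) = 0.00128 / 0.0181538 ≈ 0.071.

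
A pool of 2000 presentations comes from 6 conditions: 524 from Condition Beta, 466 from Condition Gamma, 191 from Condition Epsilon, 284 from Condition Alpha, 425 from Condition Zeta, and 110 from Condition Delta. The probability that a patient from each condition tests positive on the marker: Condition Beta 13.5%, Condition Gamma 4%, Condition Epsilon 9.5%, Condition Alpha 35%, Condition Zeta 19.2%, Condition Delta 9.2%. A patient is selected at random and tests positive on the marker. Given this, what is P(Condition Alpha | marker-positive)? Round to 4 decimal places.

Compute prior × likelihood for every hypothesis:
  Condition Beta: 0.262 × 0.135 = 0.03537
  Condition Gamma: 0.233 × 0.04 = 0.00932
  Condition Epsilon: 0.0955 × 0.095 = 0.0090725
  Condition Alpha: 0.142 × 0.35 = 0.0497
  Condition Zeta: 0.2125 × 0.192 = 0.0408
  Condition Delta: 0.055 × 0.092 = 0.00506
Sum = 0.1493225.
P(Condition Alpha | evidence) = 0.0497 / 0.1493225 ≈ 0.3328.

0.3328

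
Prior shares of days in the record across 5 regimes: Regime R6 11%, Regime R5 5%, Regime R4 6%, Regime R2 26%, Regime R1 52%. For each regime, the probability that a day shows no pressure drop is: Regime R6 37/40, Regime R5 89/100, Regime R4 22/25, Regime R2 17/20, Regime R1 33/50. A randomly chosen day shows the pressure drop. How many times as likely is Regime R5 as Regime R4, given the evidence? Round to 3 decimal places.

Taking complements, P(drop | each) = Regime R6 0.075, Regime R5 0.11, Regime R4 0.12, Regime R2 0.15, Regime R1 0.34.
Unnormalized posteriors (prior × likelihood):
  Regime R6: 0.11 × 0.075 = 0.00825
  Regime R5: 0.05 × 0.11 = 0.0055
  Regime R4: 0.06 × 0.12 = 0.0072
  Regime R2: 0.26 × 0.15 = 0.039
  Regime R1: 0.52 × 0.34 = 0.1768
Total = 0.23675.
The ratio is 0.0055 / 0.0072 (the normalizer cancels) = 0.764.

0.764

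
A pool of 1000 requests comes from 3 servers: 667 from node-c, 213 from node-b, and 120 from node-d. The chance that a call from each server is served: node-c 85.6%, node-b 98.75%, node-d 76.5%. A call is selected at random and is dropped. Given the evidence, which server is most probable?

node-c

Taking complements, P(dropped | each) = node-c 0.144, node-b 0.0125, node-d 0.235.
Compute prior × likelihood for every hypothesis:
  node-c: 0.667 × 0.144 = 0.096048
  node-b: 0.213 × 0.0125 = 0.0026625
  node-d: 0.12 × 0.235 = 0.0282
Total = 0.1269105.
Largest term belongs to node-c, so node-c is most probable.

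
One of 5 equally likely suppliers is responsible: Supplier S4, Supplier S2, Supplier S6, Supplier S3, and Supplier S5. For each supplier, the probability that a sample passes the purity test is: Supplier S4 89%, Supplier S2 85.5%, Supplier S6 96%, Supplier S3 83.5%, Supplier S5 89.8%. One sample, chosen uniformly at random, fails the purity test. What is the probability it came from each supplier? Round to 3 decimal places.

Supplier S4 0.196, Supplier S2 0.258, Supplier S6 0.071, Supplier S3 0.294, Supplier S5 0.181

Taking complements, P(off-spec | each) = Supplier S4 0.11, Supplier S2 0.145, Supplier S6 0.04, Supplier S3 0.165, Supplier S5 0.102.
With a uniform prior (1/5 each), posterior ∝ likelihood:
  Supplier S4: 0.11
  Supplier S2: 0.145
  Supplier S6: 0.04
  Supplier S3: 0.165
  Supplier S5: 0.102
Sum = 0.562.
P(Supplier S4 | off-spec) = 0.11/0.562 ≈ 0.196
P(Supplier S2 | off-spec) = 0.145/0.562 ≈ 0.258
P(Supplier S6 | off-spec) = 0.04/0.562 ≈ 0.071
P(Supplier S3 | off-spec) = 0.165/0.562 ≈ 0.294
P(Supplier S5 | off-spec) = 0.102/0.562 ≈ 0.181
(Check: 0.196+0.258+0.071+0.294+0.181 = 1.000.)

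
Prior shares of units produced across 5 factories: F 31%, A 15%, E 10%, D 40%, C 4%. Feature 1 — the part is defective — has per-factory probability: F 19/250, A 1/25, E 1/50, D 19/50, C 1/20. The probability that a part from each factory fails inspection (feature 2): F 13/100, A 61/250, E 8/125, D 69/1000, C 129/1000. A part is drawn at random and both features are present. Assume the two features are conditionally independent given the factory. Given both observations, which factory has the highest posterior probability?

D

Unnormalized posteriors (prior × likelihood):
  F: 0.31 × 0.076 × 0.13 = 0.0030628
  A: 0.15 × 0.04 × 0.244 = 0.001464
  E: 0.1 × 0.02 × 0.064 = 0.000128
  D: 0.4 × 0.38 × 0.069 = 0.010488
  C: 0.04 × 0.05 × 0.129 = 0.000258
Sum = 0.0154008.
Largest term belongs to D, so D is most probable.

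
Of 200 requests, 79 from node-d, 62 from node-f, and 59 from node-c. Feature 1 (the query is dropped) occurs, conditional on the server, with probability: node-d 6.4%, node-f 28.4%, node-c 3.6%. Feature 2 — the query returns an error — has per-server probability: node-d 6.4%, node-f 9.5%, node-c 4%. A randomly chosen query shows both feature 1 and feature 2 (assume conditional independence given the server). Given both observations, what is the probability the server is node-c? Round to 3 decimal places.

By Bayes' rule, posterior ∝ prior × likelihood:
  node-d: 0.395 × 0.064 × 0.064 = 0.00161792
  node-f: 0.31 × 0.284 × 0.095 = 0.0083638
  node-c: 0.295 × 0.036 × 0.04 = 0.0004248
Total = 0.01040652.
P(node-c | evidence) = 0.0004248 / 0.01040652 ≈ 0.041.

0.041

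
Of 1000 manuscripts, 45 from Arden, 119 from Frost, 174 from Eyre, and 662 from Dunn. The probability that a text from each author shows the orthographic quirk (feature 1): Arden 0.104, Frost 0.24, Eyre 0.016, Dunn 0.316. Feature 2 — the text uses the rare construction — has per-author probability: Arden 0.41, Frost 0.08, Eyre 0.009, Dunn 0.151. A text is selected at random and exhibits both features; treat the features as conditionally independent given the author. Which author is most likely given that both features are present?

Compute prior × likelihood for every hypothesis:
  Arden: 0.045 × 0.104 × 0.41 = 0.0019188
  Frost: 0.119 × 0.24 × 0.08 = 0.0022848
  Eyre: 0.174 × 0.016 × 0.009 = 0.000025056
  Dunn: 0.662 × 0.316 × 0.151 = 0.031587992
Sum = 0.035816648.
Largest term belongs to Dunn, so Dunn is most probable.

Dunn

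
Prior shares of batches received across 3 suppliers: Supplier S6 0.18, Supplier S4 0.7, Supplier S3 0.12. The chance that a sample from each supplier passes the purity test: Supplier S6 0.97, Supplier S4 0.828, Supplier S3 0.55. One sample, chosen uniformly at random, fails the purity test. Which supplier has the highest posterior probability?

Supplier S4

Taking complements, P(off-spec | each) = Supplier S6 0.03, Supplier S4 0.172, Supplier S3 0.45.
Compute prior × likelihood for every hypothesis:
  Supplier S6: 0.18 × 0.03 = 0.0054
  Supplier S4: 0.7 × 0.172 = 0.1204
  Supplier S3: 0.12 × 0.45 = 0.054
Sum = 0.1798.
Largest term belongs to Supplier S4, so Supplier S4 is most probable.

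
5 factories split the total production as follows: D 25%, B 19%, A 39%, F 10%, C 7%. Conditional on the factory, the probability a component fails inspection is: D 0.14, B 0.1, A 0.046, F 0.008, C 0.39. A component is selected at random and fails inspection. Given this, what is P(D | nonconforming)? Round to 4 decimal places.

0.3499

Compute prior × likelihood for every hypothesis:
  D: 0.25 × 0.14 = 0.035
  B: 0.19 × 0.1 = 0.019
  A: 0.39 × 0.046 = 0.01794
  F: 0.1 × 0.008 = 0.0008
  C: 0.07 × 0.39 = 0.0273
Sum = 0.10004.
P(D | evidence) = 0.035 / 0.10004 ≈ 0.3499.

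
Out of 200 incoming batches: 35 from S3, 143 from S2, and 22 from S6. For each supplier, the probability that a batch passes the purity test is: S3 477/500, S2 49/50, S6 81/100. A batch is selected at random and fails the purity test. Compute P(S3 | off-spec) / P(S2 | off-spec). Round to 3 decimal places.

0.563

Taking complements, P(off-spec | each) = S3 0.046, S2 0.02, S6 0.19.
Prior × likelihood for each hypothesis:
  S3: 0.175 × 0.046 = 0.00805
  S2: 0.715 × 0.02 = 0.0143
  S6: 0.11 × 0.19 = 0.0209
Total = 0.04325.
The ratio is 0.00805 / 0.0143 (the normalizer cancels) = 0.563.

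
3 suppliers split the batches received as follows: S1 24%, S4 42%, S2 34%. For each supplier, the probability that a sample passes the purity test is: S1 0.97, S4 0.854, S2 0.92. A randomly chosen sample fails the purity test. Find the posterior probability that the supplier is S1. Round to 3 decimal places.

Taking complements, P(off-spec | each) = S1 0.03, S4 0.146, S2 0.08.
By Bayes' rule, posterior ∝ prior × likelihood:
  S1: 0.24 × 0.03 = 0.0072
  S4: 0.42 × 0.146 = 0.06132
  S2: 0.34 × 0.08 = 0.0272
Total = 0.09572.
P(S1 | evidence) = 0.0072 / 0.09572 ≈ 0.075.

0.075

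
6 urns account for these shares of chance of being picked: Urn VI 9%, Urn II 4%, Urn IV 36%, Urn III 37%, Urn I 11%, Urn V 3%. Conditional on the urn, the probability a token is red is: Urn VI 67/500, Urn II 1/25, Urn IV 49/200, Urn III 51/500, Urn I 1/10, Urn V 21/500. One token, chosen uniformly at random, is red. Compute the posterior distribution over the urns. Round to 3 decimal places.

Urn VI 0.079, Urn II 0.011, Urn IV 0.581, Urn III 0.249, Urn I 0.072, Urn V 0.008

By Bayes' rule, posterior ∝ prior × likelihood:
  Urn VI: 0.09 × 0.134 = 0.01206
  Urn II: 0.04 × 0.04 = 0.0016
  Urn IV: 0.36 × 0.245 = 0.0882
  Urn III: 0.37 × 0.102 = 0.03774
  Urn I: 0.11 × 0.1 = 0.011
  Urn V: 0.03 × 0.042 = 0.00126
Total = 0.15186.
P(Urn VI | red) = 0.01206/0.15186 ≈ 0.079
P(Urn II | red) = 0.0016/0.15186 ≈ 0.011
P(Urn IV | red) = 0.0882/0.15186 ≈ 0.581
P(Urn III | red) = 0.03774/0.15186 ≈ 0.249
P(Urn I | red) = 0.011/0.15186 ≈ 0.072
P(Urn V | red) = 0.00126/0.15186 ≈ 0.008
(Check: 0.079+0.011+0.581+0.249+0.072+0.008 = 1.000.)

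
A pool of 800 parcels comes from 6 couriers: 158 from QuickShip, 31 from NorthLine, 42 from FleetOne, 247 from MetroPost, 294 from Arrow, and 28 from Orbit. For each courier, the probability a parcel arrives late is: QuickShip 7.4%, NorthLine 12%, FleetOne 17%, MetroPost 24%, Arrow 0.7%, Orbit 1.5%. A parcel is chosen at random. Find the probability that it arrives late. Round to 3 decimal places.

0.105

By Bayes' rule, posterior ∝ prior × likelihood:
  QuickShip: 0.1975 × 0.074 = 0.014615
  NorthLine: 0.03875 × 0.12 = 0.00465
  FleetOne: 0.0525 × 0.17 = 0.008925
  MetroPost: 0.30875 × 0.24 = 0.0741
  Arrow: 0.3675 × 0.007 = 0.0025725
  Orbit: 0.035 × 0.015 = 0.000525
P(late) = 0.014615 + 0.00465 + 0.008925 + 0.0741 + 0.0025725 + 0.000525 = 0.1053875 → 0.105.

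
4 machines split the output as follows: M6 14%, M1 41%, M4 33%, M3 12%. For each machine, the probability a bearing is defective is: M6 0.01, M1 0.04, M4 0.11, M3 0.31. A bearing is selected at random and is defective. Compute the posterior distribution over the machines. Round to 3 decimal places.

Unnormalized posteriors (prior × likelihood):
  M6: 0.14 × 0.01 = 0.0014
  M1: 0.41 × 0.04 = 0.0164
  M4: 0.33 × 0.11 = 0.0363
  M3: 0.12 × 0.31 = 0.0372
Total = 0.0913.
P(M6 | defective) = 0.0014/0.0913 ≈ 0.015
P(M1 | defective) = 0.0164/0.0913 ≈ 0.180
P(M4 | defective) = 0.0363/0.0913 ≈ 0.398
P(M3 | defective) = 0.0372/0.0913 ≈ 0.407

M6 0.015, M1 0.180, M4 0.398, M3 0.407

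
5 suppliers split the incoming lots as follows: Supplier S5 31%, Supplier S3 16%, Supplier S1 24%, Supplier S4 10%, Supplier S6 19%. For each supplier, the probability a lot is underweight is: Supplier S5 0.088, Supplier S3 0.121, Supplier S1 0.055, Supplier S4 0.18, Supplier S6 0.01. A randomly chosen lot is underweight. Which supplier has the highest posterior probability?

By Bayes' rule, posterior ∝ prior × likelihood:
  Supplier S5: 0.31 × 0.088 = 0.02728
  Supplier S3: 0.16 × 0.121 = 0.01936
  Supplier S1: 0.24 × 0.055 = 0.0132
  Supplier S4: 0.1 × 0.18 = 0.018
  Supplier S6: 0.19 × 0.01 = 0.0019
Normalizing constant = 0.07974.
Largest term belongs to Supplier S5, so Supplier S5 is most probable.

Supplier S5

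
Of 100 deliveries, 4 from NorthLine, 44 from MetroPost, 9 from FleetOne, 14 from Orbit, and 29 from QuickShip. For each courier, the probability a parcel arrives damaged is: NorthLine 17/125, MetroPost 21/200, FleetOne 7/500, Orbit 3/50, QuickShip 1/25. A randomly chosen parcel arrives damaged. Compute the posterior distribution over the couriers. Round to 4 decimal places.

Compute prior × likelihood for every hypothesis:
  NorthLine: 0.04 × 0.136 = 0.00544
  MetroPost: 0.44 × 0.105 = 0.0462
  FleetOne: 0.09 × 0.014 = 0.00126
  Orbit: 0.14 × 0.06 = 0.0084
  QuickShip: 0.29 × 0.04 = 0.0116
Sum = 0.0729.
P(NorthLine | damaged) = 0.00544/0.0729 ≈ 0.0746
P(MetroPost | damaged) = 0.0462/0.0729 ≈ 0.6337
P(FleetOne | damaged) = 0.00126/0.0729 ≈ 0.0173
P(Orbit | damaged) = 0.0084/0.0729 ≈ 0.1152
P(QuickShip | damaged) = 0.0116/0.0729 ≈ 0.1591
(Check: 0.0746+0.6337+0.0173+0.1152+0.1591 = 0.9999.)

NorthLine 0.0746, MetroPost 0.6337, FleetOne 0.0173, Orbit 0.1152, QuickShip 0.1591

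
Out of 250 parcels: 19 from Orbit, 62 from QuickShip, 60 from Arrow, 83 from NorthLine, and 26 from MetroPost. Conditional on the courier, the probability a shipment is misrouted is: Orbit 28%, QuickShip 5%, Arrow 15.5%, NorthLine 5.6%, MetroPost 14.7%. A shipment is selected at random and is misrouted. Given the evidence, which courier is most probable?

Arrow

Prior × likelihood for each hypothesis:
  Orbit: 0.076 × 0.28 = 0.02128
  QuickShip: 0.248 × 0.05 = 0.0124
  Arrow: 0.24 × 0.155 = 0.0372
  NorthLine: 0.332 × 0.056 = 0.018592
  MetroPost: 0.104 × 0.147 = 0.015288
Normalizing constant = 0.10476.
Largest term belongs to Arrow, so Arrow is most probable.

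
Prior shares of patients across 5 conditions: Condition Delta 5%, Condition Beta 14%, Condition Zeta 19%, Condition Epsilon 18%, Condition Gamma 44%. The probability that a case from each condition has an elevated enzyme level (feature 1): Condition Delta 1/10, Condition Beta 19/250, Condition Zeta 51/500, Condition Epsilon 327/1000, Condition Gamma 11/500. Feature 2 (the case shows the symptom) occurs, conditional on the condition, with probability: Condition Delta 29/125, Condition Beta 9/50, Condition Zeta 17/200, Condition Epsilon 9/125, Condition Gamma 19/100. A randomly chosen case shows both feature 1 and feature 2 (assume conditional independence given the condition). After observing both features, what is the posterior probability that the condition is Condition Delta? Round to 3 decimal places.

By Bayes' rule, posterior ∝ prior × likelihood:
  Condition Delta: 0.05 × 0.1 × 0.232 = 0.00116
  Condition Beta: 0.14 × 0.076 × 0.18 = 0.0019152
  Condition Zeta: 0.19 × 0.102 × 0.085 = 0.0016473
  Condition Epsilon: 0.18 × 0.327 × 0.072 = 0.00423792
  Condition Gamma: 0.44 × 0.022 × 0.19 = 0.0018392
Total = 0.01079962.
P(Condition Delta | evidence) = 0.00116 / 0.01079962 ≈ 0.107.

0.107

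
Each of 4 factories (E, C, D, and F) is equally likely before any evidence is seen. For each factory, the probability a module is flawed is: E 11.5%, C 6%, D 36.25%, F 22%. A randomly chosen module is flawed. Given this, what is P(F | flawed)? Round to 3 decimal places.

With a uniform prior (1/4 each), posterior ∝ likelihood:
  E: 0.115
  C: 0.06
  D: 0.3625
  F: 0.22
Total = 0.7575.
P(F | evidence) = 0.22 / 0.7575 ≈ 0.290.

0.290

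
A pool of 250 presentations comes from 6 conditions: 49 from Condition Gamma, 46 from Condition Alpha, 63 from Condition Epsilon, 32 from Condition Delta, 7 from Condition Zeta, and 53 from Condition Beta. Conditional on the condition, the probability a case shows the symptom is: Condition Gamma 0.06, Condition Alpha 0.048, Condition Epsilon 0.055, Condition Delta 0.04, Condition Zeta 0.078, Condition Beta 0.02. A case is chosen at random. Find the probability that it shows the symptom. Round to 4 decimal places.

Prior × likelihood for each hypothesis:
  Condition Gamma: 0.196 × 0.06 = 0.01176
  Condition Alpha: 0.184 × 0.048 = 0.008832
  Condition Epsilon: 0.252 × 0.055 = 0.01386
  Condition Delta: 0.128 × 0.04 = 0.00512
  Condition Zeta: 0.028 × 0.078 = 0.002184
  Condition Beta: 0.212 × 0.02 = 0.00424
P(symptomatic) = 0.01176 + 0.008832 + 0.01386 + 0.00512 + 0.002184 + 0.00424 = 0.045996 → 0.0460.

0.0460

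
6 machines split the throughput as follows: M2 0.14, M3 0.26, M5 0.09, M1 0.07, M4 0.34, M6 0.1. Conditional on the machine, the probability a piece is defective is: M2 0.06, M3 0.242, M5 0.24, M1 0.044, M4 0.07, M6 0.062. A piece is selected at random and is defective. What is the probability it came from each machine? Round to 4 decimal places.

M2 0.0667, M3 0.4994, M5 0.1714, M1 0.0244, M4 0.1889, M6 0.0492

Unnormalized posteriors (prior × likelihood):
  M2: 0.14 × 0.06 = 0.0084
  M3: 0.26 × 0.242 = 0.06292
  M5: 0.09 × 0.24 = 0.0216
  M1: 0.07 × 0.044 = 0.00308
  M4: 0.34 × 0.07 = 0.0238
  M6: 0.1 × 0.062 = 0.0062
Sum = 0.126.
P(M2 | defective) = 0.0084/0.126 ≈ 0.0667
P(M3 | defective) = 0.06292/0.126 ≈ 0.4994
P(M5 | defective) = 0.0216/0.126 ≈ 0.1714
P(M1 | defective) = 0.00308/0.126 ≈ 0.0244
P(M4 | defective) = 0.0238/0.126 ≈ 0.1889
P(M6 | defective) = 0.0062/0.126 ≈ 0.0492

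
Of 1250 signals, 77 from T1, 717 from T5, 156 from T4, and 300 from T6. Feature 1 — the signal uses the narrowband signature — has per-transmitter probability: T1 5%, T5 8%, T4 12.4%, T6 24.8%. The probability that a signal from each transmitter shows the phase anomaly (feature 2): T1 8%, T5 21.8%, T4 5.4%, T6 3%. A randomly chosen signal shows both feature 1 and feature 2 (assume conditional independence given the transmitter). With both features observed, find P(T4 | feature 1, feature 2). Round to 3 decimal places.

0.065

Unnormalized posteriors (prior × likelihood):
  T1: 0.0616 × 0.05 × 0.08 = 0.0002464
  T5: 0.5736 × 0.08 × 0.218 = 0.010003584
  T4: 0.1248 × 0.124 × 0.054 = 0.0008356608
  T6: 0.24 × 0.248 × 0.03 = 0.0017856
Normalizing constant = 0.0128712448.
P(T4 | evidence) = 0.0008356608 / 0.0128712448 ≈ 0.065.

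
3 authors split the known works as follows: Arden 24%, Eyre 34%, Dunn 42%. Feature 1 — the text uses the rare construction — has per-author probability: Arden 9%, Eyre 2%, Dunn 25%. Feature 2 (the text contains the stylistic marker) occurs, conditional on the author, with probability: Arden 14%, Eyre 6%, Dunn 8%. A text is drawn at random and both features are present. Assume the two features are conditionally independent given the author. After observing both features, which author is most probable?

Dunn

Prior × likelihood for each hypothesis:
  Arden: 0.24 × 0.09 × 0.14 = 0.003024
  Eyre: 0.34 × 0.02 × 0.06 = 0.000408
  Dunn: 0.42 × 0.25 × 0.08 = 0.0084
Normalizing constant = 0.011832.
Largest term belongs to Dunn, so Dunn is most probable.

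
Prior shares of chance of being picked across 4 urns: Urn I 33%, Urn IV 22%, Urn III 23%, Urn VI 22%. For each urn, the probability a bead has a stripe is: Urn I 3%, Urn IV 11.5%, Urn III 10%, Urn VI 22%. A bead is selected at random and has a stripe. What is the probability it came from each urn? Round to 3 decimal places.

By Bayes' rule, posterior ∝ prior × likelihood:
  Urn I: 0.33 × 0.03 = 0.0099
  Urn IV: 0.22 × 0.115 = 0.0253
  Urn III: 0.23 × 0.1 = 0.023
  Urn VI: 0.22 × 0.22 = 0.0484
Total = 0.1066.
P(Urn I | striped) = 0.0099/0.1066 ≈ 0.093
P(Urn IV | striped) = 0.0253/0.1066 ≈ 0.237
P(Urn III | striped) = 0.023/0.1066 ≈ 0.216
P(Urn VI | striped) = 0.0484/0.1066 ≈ 0.454
(Check: 0.093+0.237+0.216+0.454 = 1.000.)

Urn I 0.093, Urn IV 0.237, Urn III 0.216, Urn VI 0.454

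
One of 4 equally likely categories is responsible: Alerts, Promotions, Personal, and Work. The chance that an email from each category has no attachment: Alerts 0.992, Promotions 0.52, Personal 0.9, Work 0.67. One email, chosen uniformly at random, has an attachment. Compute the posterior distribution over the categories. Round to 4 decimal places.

Alerts 0.0087, Promotions 0.5229, Personal 0.1089, Work 0.3595

Taking complements, P(attachment | each) = Alerts 0.008, Promotions 0.48, Personal 0.1, Work 0.33.
With a uniform prior (1/4 each), posterior ∝ likelihood:
  Alerts: 0.008
  Promotions: 0.48
  Personal: 0.1
  Work: 0.33
Normalizing constant = 0.918.
P(Alerts | attachment) = 0.008/0.918 ≈ 0.0087
P(Promotions | attachment) = 0.48/0.918 ≈ 0.5229
P(Personal | attachment) = 0.1/0.918 ≈ 0.1089
P(Work | attachment) = 0.33/0.918 ≈ 0.3595
(Check: 0.0087+0.5229+0.1089+0.3595 = 1.0000.)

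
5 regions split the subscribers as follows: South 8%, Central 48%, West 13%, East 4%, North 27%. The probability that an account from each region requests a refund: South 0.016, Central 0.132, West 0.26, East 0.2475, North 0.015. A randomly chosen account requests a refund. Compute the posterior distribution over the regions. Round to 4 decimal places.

Unnormalized posteriors (prior × likelihood):
  South: 0.08 × 0.016 = 0.00128
  Central: 0.48 × 0.132 = 0.06336
  West: 0.13 × 0.26 = 0.0338
  East: 0.04 × 0.2475 = 0.0099
  North: 0.27 × 0.015 = 0.00405
Total = 0.11239.
P(South | refund) = 0.00128/0.11239 ≈ 0.0114
P(Central | refund) = 0.06336/0.11239 ≈ 0.5638
P(West | refund) = 0.0338/0.11239 ≈ 0.3007
P(East | refund) = 0.0099/0.11239 ≈ 0.0881
P(North | refund) = 0.00405/0.11239 ≈ 0.0360

South 0.0114, Central 0.5638, West 0.3007, East 0.0881, North 0.0360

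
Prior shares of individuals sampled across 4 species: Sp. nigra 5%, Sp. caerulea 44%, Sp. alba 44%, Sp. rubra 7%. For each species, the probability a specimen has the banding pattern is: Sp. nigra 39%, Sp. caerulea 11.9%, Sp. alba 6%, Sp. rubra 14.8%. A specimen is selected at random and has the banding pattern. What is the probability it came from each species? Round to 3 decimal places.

By Bayes' rule, posterior ∝ prior × likelihood:
  Sp. nigra: 0.05 × 0.39 = 0.0195
  Sp. caerulea: 0.44 × 0.119 = 0.05236
  Sp. alba: 0.44 × 0.06 = 0.0264
  Sp. rubra: 0.07 × 0.148 = 0.01036
Total = 0.10862.
P(Sp. nigra | banded) = 0.0195/0.10862 ≈ 0.180
P(Sp. caerulea | banded) = 0.05236/0.10862 ≈ 0.482
P(Sp. alba | banded) = 0.0264/0.10862 ≈ 0.243
P(Sp. rubra | banded) = 0.01036/0.10862 ≈ 0.095

Sp. nigra 0.180, Sp. caerulea 0.482, Sp. alba 0.243, Sp. rubra 0.095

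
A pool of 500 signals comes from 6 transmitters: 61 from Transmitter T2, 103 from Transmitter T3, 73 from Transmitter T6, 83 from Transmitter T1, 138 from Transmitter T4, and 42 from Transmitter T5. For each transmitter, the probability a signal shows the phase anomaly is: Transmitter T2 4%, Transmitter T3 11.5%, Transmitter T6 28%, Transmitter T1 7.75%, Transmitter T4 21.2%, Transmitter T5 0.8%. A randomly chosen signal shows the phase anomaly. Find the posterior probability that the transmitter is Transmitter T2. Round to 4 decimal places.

0.0345

Compute prior × likelihood for every hypothesis:
  Transmitter T2: 0.122 × 0.04 = 0.00488
  Transmitter T3: 0.206 × 0.115 = 0.02369
  Transmitter T6: 0.146 × 0.28 = 0.04088
  Transmitter T1: 0.166 × 0.0775 = 0.012865
  Transmitter T4: 0.276 × 0.212 = 0.058512
  Transmitter T5: 0.084 × 0.008 = 0.000672
Normalizing constant = 0.141499.
P(Transmitter T2 | evidence) = 0.00488 / 0.141499 ≈ 0.0345.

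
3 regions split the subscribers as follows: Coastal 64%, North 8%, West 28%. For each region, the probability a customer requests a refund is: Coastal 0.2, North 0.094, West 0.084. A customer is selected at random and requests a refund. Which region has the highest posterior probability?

Coastal

By Bayes' rule, posterior ∝ prior × likelihood:
  Coastal: 0.64 × 0.2 = 0.128
  North: 0.08 × 0.094 = 0.00752
  West: 0.28 × 0.084 = 0.02352
Sum = 0.15904.
Largest term belongs to Coastal, so Coastal is most probable.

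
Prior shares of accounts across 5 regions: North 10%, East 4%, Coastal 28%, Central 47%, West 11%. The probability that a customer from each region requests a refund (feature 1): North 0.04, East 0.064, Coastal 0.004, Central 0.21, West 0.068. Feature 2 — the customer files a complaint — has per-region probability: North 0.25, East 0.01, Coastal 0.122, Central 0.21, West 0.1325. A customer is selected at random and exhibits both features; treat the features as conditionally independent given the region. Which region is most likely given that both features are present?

By Bayes' rule, posterior ∝ prior × likelihood:
  North: 0.1 × 0.04 × 0.25 = 0.001
  East: 0.04 × 0.064 × 0.01 = 0.0000256
  Coastal: 0.28 × 0.004 × 0.122 = 0.00013664
  Central: 0.47 × 0.21 × 0.21 = 0.020727
  West: 0.11 × 0.068 × 0.1325 = 0.0009911
Total = 0.02288034.
Largest term belongs to Central, so Central is most probable.

Central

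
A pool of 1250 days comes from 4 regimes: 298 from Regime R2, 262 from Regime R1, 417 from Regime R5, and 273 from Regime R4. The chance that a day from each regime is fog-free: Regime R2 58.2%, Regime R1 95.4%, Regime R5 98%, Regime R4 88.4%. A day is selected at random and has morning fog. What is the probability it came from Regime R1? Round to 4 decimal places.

0.0682

Taking complements, P(fog | each) = Regime R2 0.418, Regime R1 0.046, Regime R5 0.02, Regime R4 0.116.
By Bayes' rule, posterior ∝ prior × likelihood:
  Regime R2: 0.2384 × 0.418 = 0.0996512
  Regime R1: 0.2096 × 0.046 = 0.0096416
  Regime R5: 0.3336 × 0.02 = 0.006672
  Regime R4: 0.2184 × 0.116 = 0.0253344
Total = 0.1412992.
P(Regime R1 | evidence) = 0.0096416 / 0.1412992 ≈ 0.0682.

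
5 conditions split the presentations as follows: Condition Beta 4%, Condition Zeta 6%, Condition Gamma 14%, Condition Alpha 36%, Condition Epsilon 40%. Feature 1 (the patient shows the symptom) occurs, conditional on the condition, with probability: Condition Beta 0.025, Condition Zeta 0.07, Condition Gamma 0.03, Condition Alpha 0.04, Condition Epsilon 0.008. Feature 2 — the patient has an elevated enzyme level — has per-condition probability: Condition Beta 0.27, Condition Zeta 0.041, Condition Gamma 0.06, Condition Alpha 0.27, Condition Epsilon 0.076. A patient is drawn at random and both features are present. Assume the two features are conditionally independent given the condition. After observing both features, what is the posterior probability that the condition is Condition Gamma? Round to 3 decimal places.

Compute prior × likelihood for every hypothesis:
  Condition Beta: 0.04 × 0.025 × 0.27 = 0.00027
  Condition Zeta: 0.06 × 0.07 × 0.041 = 0.0001722
  Condition Gamma: 0.14 × 0.03 × 0.06 = 0.000252
  Condition Alpha: 0.36 × 0.04 × 0.27 = 0.003888
  Condition Epsilon: 0.4 × 0.008 × 0.076 = 0.0002432
Total = 0.0048254.
P(Condition Gamma | evidence) = 0.000252 / 0.0048254 ≈ 0.052.

0.052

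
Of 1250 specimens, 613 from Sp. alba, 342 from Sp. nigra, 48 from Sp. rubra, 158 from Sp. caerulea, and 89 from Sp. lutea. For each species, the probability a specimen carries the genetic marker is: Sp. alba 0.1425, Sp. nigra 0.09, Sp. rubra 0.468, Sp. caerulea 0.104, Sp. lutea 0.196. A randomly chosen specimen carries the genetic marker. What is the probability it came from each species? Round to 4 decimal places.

By Bayes' rule, posterior ∝ prior × likelihood:
  Sp. alba: 0.4904 × 0.1425 = 0.069882
  Sp. nigra: 0.2736 × 0.09 = 0.024624
  Sp. rubra: 0.0384 × 0.468 = 0.0179712
  Sp. caerulea: 0.1264 × 0.104 = 0.0131456
  Sp. lutea: 0.0712 × 0.196 = 0.0139552
Sum = 0.139578.
P(Sp. alba | marker) = 0.069882/0.139578 ≈ 0.5007
P(Sp. nigra | marker) = 0.024624/0.139578 ≈ 0.1764
P(Sp. rubra | marker) = 0.0179712/0.139578 ≈ 0.1288
P(Sp. caerulea | marker) = 0.0131456/0.139578 ≈ 0.0942
P(Sp. lutea | marker) = 0.0139552/0.139578 ≈ 0.1000
(Check: 0.5007+0.1764+0.1288+0.0942+0.1000 = 1.0001.)

Sp. alba 0.5007, Sp. nigra 0.1764, Sp. rubra 0.1288, Sp. caerulea 0.0942, Sp. lutea 0.1000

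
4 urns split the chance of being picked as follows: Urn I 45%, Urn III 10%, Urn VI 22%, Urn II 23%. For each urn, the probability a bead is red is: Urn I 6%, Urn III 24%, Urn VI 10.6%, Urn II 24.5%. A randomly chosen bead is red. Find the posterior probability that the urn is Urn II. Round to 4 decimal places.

0.4312

Unnormalized posteriors (prior × likelihood):
  Urn I: 0.45 × 0.06 = 0.027
  Urn III: 0.1 × 0.24 = 0.024
  Urn VI: 0.22 × 0.106 = 0.02332
  Urn II: 0.23 × 0.245 = 0.05635
Sum = 0.13067.
P(Urn II | evidence) = 0.05635 / 0.13067 ≈ 0.4312.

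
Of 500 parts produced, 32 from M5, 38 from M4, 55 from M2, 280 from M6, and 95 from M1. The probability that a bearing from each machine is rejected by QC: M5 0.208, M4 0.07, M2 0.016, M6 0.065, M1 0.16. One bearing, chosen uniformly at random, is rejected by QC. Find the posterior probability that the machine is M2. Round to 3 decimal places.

Compute prior × likelihood for every hypothesis:
  M5: 0.064 × 0.208 = 0.013312
  M4: 0.076 × 0.07 = 0.00532
  M2: 0.11 × 0.016 = 0.00176
  M6: 0.56 × 0.065 = 0.0364
  M1: 0.19 × 0.16 = 0.0304
Sum = 0.087192.
P(M2 | evidence) = 0.00176 / 0.087192 ≈ 0.020.

0.020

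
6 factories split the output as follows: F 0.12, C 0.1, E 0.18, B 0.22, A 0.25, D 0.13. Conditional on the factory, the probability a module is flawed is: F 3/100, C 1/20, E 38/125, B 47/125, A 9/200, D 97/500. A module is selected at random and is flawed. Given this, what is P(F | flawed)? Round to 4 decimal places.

Unnormalized posteriors (prior × likelihood):
  F: 0.12 × 0.03 = 0.0036
  C: 0.1 × 0.05 = 0.005
  E: 0.18 × 0.304 = 0.05472
  B: 0.22 × 0.376 = 0.08272
  A: 0.25 × 0.045 = 0.01125
  D: 0.13 × 0.194 = 0.02522
Total = 0.18251.
P(F | evidence) = 0.0036 / 0.18251 ≈ 0.0197.

0.0197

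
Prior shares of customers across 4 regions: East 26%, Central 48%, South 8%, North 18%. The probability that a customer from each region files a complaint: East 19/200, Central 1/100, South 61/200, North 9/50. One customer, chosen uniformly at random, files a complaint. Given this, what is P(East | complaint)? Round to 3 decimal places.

Prior × likelihood for each hypothesis:
  East: 0.26 × 0.095 = 0.0247
  Central: 0.48 × 0.01 = 0.0048
  South: 0.08 × 0.305 = 0.0244
  North: 0.18 × 0.18 = 0.0324
Sum = 0.0863.
P(East | evidence) = 0.0247 / 0.0863 ≈ 0.286.

0.286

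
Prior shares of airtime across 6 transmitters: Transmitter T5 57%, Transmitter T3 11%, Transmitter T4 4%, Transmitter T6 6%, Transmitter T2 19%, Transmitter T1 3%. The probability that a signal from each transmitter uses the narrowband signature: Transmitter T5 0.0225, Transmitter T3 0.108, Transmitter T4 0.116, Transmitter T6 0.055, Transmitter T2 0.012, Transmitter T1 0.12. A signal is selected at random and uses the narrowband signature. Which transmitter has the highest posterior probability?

Transmitter T5

Prior × likelihood for each hypothesis:
  Transmitter T5: 0.57 × 0.0225 = 0.012825
  Transmitter T3: 0.11 × 0.108 = 0.01188
  Transmitter T4: 0.04 × 0.116 = 0.00464
  Transmitter T6: 0.06 × 0.055 = 0.0033
  Transmitter T2: 0.19 × 0.012 = 0.00228
  Transmitter T1: 0.03 × 0.12 = 0.0036
Total = 0.038525.
Largest term belongs to Transmitter T5, so Transmitter T5 is most probable.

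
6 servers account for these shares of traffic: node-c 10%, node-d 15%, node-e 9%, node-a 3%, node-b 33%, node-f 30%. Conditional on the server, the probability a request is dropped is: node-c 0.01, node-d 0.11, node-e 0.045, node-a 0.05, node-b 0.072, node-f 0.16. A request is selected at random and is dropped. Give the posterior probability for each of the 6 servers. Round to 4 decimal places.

By Bayes' rule, posterior ∝ prior × likelihood:
  node-c: 0.1 × 0.01 = 0.001
  node-d: 0.15 × 0.11 = 0.0165
  node-e: 0.09 × 0.045 = 0.00405
  node-a: 0.03 × 0.05 = 0.0015
  node-b: 0.33 × 0.072 = 0.02376
  node-f: 0.3 × 0.16 = 0.048
Total = 0.09481.
P(node-c | dropped) = 0.001/0.09481 ≈ 0.0105
P(node-d | dropped) = 0.0165/0.09481 ≈ 0.1740
P(node-e | dropped) = 0.00405/0.09481 ≈ 0.0427
P(node-a | dropped) = 0.0015/0.09481 ≈ 0.0158
P(node-b | dropped) = 0.02376/0.09481 ≈ 0.2506
P(node-f | dropped) = 0.048/0.09481 ≈ 0.5063

node-c 0.0105, node-d 0.1740, node-e 0.0427, node-a 0.0158, node-b 0.2506, node-f 0.5063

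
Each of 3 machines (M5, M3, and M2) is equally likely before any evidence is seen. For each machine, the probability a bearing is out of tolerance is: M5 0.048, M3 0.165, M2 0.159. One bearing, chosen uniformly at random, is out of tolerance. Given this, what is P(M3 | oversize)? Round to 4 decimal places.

With a uniform prior (1/3 each), posterior ∝ likelihood:
  M5: 0.048
  M3: 0.165
  M2: 0.159
Normalizing constant = 0.372.
P(M3 | evidence) = 0.165 / 0.372 ≈ 0.4435.

0.4435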